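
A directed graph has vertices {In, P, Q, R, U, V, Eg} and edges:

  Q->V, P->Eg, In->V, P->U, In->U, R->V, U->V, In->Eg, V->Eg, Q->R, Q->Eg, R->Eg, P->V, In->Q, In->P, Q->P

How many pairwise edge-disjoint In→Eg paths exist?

4

Assign every edge capacity 1; by Menger, the answer equals the max flow.
Path In→Eg (+1); total 1.
Path In→P→Eg (+1); total 2.
Path In→Q→Eg (+1); total 3.
Path In→V→Eg (+1); total 4.
No residual In→Eg path; max flow = 4.
Certifying cut of size 4: {In→Eg, In→P, In→Q, V→Eg}.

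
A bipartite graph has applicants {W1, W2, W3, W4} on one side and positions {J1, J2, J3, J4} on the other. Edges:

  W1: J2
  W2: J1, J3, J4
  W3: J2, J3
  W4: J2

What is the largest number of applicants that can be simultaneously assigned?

3

Unit-capacity flow: source→left, listed edges, right→sink; max matching = max flow.
Augmenting path W1→J2 (+1); matched 1.
Augmenting path W2→J1 (+1); matched 2.
Augmenting path W3→J3 (+1); matched 3.
No augmenting path remains; maximum matching = 3.
König certificate: {W2, W3, J2} is a vertex cover of size 3 (every listed pair touches it), so no matching can be larger.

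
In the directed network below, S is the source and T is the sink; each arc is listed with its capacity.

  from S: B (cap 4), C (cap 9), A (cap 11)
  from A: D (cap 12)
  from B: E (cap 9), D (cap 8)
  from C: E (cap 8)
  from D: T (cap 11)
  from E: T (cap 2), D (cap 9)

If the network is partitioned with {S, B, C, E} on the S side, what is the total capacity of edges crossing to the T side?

Edges leaving {S, B, C, E}: S→A (11), B→D (8), E→D (9), E→T (2).
Cut capacity = 11 + 8 + 9 + 2 = 30.

30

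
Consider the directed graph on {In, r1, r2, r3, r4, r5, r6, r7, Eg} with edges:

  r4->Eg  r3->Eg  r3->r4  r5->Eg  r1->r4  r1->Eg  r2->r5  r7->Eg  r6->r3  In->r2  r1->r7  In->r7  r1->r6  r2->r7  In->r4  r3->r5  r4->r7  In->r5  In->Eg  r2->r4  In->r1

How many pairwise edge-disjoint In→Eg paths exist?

5

Assign every edge capacity 1; by Menger, the answer equals the max flow.
Path In→Eg (+1); total 1.
Path In→r1→Eg (+1); total 2.
Path In→r4→Eg (+1); total 3.
Path In→r5→Eg (+1); total 4.
Path In→r7→Eg (+1); total 5.
No residual In→Eg path; max flow = 5.
Certifying cut of size 5: {In→Eg, In→r1, r4→Eg, r5→Eg, r7→Eg}.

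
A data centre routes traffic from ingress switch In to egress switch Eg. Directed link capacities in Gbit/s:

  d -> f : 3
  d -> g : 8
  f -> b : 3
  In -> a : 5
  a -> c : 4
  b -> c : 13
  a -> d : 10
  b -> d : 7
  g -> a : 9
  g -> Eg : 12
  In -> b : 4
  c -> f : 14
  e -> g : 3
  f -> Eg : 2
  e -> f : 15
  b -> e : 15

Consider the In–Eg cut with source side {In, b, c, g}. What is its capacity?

62

Edges leaving {In, b, c, g}: In→a (5), b→d (7), b→e (15), c→f (14), g→a (9), g→Eg (12).
Cut capacity = 5 + 7 + 15 + 14 + 9 + 12 = 62.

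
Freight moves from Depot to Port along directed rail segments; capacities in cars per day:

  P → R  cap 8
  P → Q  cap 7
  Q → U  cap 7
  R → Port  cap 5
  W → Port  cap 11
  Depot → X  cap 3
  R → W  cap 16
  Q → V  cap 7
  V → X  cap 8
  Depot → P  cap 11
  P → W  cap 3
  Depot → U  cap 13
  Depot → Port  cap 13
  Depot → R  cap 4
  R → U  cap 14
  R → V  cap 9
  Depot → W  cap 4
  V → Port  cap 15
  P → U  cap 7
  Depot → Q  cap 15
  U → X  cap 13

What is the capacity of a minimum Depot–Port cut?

39

Augment Depot→Port: bottleneck 13, flow now 13.
Augment Depot→R→Port: bottleneck 4, flow now 17.
Augment Depot→W→Port: bottleneck 4, flow now 21.
Augment Depot→P→R→Port: bottleneck 1, flow now 22.
Augment Depot→P→W→Port: bottleneck 3, flow now 25.
Augment Depot→Q→V→Port: bottleneck 7, flow now 32.
Augment Depot→P→R→V→Port: bottleneck 7, flow now 39.
No augmenting path remains; maximum flow = 39.
By max-flow min-cut, the minimum cut capacity equals the max flow.
In the residual graph, reachable from Depot: {Depot, Q, U, X}.
Min-cut edges: Depot→P (11), Depot→R (4), Depot→W (4), Depot→Port (13), Q→V (7); capacity 11 + 4 + 4 + 13 + 7 = 39.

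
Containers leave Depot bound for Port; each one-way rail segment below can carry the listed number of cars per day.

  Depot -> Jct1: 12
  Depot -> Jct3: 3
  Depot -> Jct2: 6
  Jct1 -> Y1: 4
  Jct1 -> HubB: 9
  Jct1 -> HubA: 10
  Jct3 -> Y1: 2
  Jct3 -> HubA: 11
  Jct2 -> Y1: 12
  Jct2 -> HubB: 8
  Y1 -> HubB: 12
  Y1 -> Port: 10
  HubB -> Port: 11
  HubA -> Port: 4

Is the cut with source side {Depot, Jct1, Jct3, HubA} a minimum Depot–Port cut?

No — its capacity is 25, but the minimum cut has capacity 21.

Given cut capacity: 6 + 4 + 9 + 2 + 4 = 25.
Augment Depot→Jct1→Y1→Port: bottleneck 4, flow now 4.
Augment Depot→Jct1→HubB→Port: bottleneck 8, flow now 12.
Augment Depot→Jct3→Y1→Port: bottleneck 2, flow now 14.
Augment Depot→Jct3→HubA→Port: bottleneck 1, flow now 15.
Augment Depot→Jct2→Y1→Port: bottleneck 4, flow now 19.
Augment Depot→Jct2→HubB→Port: bottleneck 2, flow now 21.
No augmenting path remains; maximum flow = 21.
In the residual graph, reachable from Depot: {Depot}.
Min-cut edges: Depot→Jct1 (12), Depot→Jct3 (3), Depot→Jct2 (6); capacity 12 + 3 + 6 = 21.
Cut capacity 25 exceeds the max flow 21, so it is not minimum.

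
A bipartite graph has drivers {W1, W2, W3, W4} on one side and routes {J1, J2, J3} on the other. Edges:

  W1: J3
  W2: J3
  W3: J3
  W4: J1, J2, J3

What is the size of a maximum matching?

Unit-capacity flow: source→left, listed edges, right→sink; max matching = max flow.
Augmenting path W1→J3 (+1); matched 1.
Augmenting path W4→J1 (+1); matched 2.
No augmenting path remains; maximum matching = 2.
König certificate: {W4, J3} is a vertex cover of size 2 (every listed pair touches it), so no matching can be larger.

2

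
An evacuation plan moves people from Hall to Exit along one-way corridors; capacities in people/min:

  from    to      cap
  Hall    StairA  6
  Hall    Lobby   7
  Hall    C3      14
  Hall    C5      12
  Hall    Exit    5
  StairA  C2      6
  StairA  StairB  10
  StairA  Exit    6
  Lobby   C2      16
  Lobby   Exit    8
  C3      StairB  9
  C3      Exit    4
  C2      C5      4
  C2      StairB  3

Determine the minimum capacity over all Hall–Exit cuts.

22

Augment Hall→Exit: bottleneck 5, flow now 5.
Augment Hall→StairA→Exit: bottleneck 6, flow now 11.
Augment Hall→Lobby→Exit: bottleneck 7, flow now 18.
Augment Hall→C3→Exit: bottleneck 4, flow now 22.
No augmenting path remains; maximum flow = 22.
By max-flow min-cut, the minimum cut capacity equals the max flow.
In the residual graph, reachable from Hall: {Hall, C3, C5, StairB}.
Min-cut edges: Hall→StairA (6), Hall→Lobby (7), Hall→Exit (5), C3→Exit (4); capacity 6 + 7 + 5 + 4 = 22.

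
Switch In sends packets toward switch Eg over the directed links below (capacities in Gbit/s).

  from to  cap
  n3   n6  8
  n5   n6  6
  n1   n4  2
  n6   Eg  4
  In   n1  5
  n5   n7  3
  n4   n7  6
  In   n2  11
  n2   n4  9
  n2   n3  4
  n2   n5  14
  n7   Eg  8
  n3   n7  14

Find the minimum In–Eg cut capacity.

12

Augment In→n1→n4→n7→Eg: bottleneck 2, flow now 2.
Augment In→n2→n3→n6→Eg: bottleneck 4, flow now 6.
Augment In→n2→n4→n7→Eg: bottleneck 4, flow now 10.
Augment In→n2→n5→n7→Eg: bottleneck 2, flow now 12.
No augmenting path remains; maximum flow = 12.
By max-flow min-cut, the minimum cut capacity equals the max flow.
In the residual graph, reachable from In: {In, n1, n2, n3, n4, n5, n6, n7}.
Min-cut edges: n6→Eg (4), n7→Eg (8); capacity 4 + 8 = 12.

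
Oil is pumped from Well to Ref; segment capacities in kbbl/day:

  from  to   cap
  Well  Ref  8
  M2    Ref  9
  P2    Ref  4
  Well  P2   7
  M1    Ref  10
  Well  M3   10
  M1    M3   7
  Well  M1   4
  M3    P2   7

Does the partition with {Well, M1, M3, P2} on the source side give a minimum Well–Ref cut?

No — its capacity is 22, but the minimum cut has capacity 16.

Given cut capacity: 8 + 10 + 4 = 22.
Augment Well→Ref: bottleneck 8, flow now 8.
Augment Well→M1→Ref: bottleneck 4, flow now 12.
Augment Well→P2→Ref: bottleneck 4, flow now 16.
No augmenting path remains; maximum flow = 16.
In the residual graph, reachable from Well: {Well, M3, P2}.
Min-cut edges: Well→M1 (4), Well→Ref (8), P2→Ref (4); capacity 4 + 8 + 4 = 16.
Cut capacity 22 exceeds the max flow 16, so it is not minimum.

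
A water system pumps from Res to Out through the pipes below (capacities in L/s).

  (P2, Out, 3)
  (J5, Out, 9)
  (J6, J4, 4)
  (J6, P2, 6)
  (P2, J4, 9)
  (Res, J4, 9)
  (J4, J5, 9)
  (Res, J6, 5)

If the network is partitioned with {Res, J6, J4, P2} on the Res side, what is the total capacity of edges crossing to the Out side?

Edges leaving {Res, J6, J4, P2}: J4→J5 (9), P2→Out (3).
Cut capacity = 9 + 3 = 12.

12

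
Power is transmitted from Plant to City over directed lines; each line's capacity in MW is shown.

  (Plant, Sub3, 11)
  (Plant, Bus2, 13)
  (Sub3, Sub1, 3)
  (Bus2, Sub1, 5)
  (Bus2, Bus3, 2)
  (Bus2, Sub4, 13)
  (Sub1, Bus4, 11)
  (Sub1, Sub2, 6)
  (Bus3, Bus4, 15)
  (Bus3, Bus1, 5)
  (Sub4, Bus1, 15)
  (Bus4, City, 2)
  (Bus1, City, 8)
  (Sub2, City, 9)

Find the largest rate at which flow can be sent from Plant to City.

Augment Plant→Sub3→Sub1→Bus4→City: bottleneck 2, flow now 2.
Augment Plant→Sub3→Sub1→Sub2→City: bottleneck 1, flow now 3.
Augment Plant→Bus2→Sub1→Sub2→City: bottleneck 5, flow now 8.
Augment Plant→Bus2→Bus3→Bus1→City: bottleneck 2, flow now 10.
Augment Plant→Bus2→Sub4→Bus1→City: bottleneck 6, flow now 16.
No augmenting path remains; maximum flow = 16.
In the residual graph, reachable from Plant: {Plant, Sub3}.
Min-cut edges: Plant→Bus2 (13), Sub3→Sub1 (3); capacity 13 + 3 = 16.
This cut is saturated, so no flow can exceed 16.

16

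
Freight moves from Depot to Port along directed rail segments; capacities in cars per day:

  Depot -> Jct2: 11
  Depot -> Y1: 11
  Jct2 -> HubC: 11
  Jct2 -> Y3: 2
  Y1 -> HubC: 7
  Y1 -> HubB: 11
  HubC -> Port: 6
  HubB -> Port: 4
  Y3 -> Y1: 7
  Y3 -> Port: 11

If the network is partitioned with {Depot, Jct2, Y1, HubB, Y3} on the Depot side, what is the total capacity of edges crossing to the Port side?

Edges leaving {Depot, Jct2, Y1, HubB, Y3}: Jct2→HubC (11), Y1→HubC (7), HubB→Port (4), Y3→Port (11).
Cut capacity = 11 + 7 + 4 + 11 = 33.

33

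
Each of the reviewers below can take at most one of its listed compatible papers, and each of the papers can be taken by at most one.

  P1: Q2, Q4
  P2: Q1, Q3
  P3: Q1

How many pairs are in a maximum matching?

3

Unit-capacity flow: source→left, listed edges, right→sink; max matching = max flow.
Augmenting path P1→Q2 (+1); matched 1.
Augmenting path P2→Q1 (+1); matched 2.
Augmenting path P3→Q1→P2→Q3 (+1); matched 3.
No augmenting path remains; maximum matching = 3.
König certificate: {P1, P2, P3} is a vertex cover of size 3 (every listed pair touches it), so no matching can be larger.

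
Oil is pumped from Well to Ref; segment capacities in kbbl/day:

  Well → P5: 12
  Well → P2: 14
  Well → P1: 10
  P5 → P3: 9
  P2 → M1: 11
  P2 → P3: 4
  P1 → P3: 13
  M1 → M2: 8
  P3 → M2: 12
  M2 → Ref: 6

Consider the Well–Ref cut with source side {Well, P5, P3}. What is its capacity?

36

Edges leaving {Well, P5, P3}: Well→P2 (14), Well→P1 (10), P3→M2 (12).
Cut capacity = 14 + 10 + 12 = 36.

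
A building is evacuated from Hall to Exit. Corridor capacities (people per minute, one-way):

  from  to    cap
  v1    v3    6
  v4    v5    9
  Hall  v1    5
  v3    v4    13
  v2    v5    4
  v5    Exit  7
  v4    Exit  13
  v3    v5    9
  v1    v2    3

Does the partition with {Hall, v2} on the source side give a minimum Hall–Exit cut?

Given cut capacity: 5 + 4 = 9.
Augment Hall→v1→v2→v5→Exit: bottleneck 3, flow now 3.
Augment Hall→v1→v3→v4→Exit: bottleneck 2, flow now 5.
No augmenting path remains; maximum flow = 5.
In the residual graph, reachable from Hall: {Hall}.
Min-cut edges: Hall→v1 (5); capacity 5 = 5.
Cut capacity 9 exceeds the max flow 5, so it is not minimum.

No — its capacity is 9, but the minimum cut has capacity 5.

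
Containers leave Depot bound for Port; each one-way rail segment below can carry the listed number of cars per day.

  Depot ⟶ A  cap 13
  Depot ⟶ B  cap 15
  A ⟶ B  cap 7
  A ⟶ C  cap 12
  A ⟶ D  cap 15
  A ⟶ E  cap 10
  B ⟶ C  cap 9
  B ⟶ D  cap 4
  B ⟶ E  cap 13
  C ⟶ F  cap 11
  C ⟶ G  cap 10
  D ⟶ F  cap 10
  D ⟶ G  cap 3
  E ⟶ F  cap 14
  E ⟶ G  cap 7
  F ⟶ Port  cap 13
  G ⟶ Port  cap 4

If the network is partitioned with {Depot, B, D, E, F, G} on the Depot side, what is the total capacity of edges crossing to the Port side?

39

Edges leaving {Depot, B, D, E, F, G}: Depot→A (13), B→C (9), F→Port (13), G→Port (4).
Cut capacity = 13 + 9 + 13 + 4 = 39.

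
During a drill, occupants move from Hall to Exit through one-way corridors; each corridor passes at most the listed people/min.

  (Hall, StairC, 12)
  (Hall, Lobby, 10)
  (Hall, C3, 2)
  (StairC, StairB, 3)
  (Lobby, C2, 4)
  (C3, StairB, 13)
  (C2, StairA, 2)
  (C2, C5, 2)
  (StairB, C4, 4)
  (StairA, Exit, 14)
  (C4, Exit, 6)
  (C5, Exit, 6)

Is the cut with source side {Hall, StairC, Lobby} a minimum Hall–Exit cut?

Given cut capacity: 2 + 3 + 4 = 9.
Augment Hall→StairC→StairB→C4→Exit: bottleneck 3, flow now 3.
Augment Hall→Lobby→C2→StairA→Exit: bottleneck 2, flow now 5.
Augment Hall→Lobby→C2→C5→Exit: bottleneck 2, flow now 7.
Augment Hall→C3→StairB→C4→Exit: bottleneck 1, flow now 8.
No augmenting path remains; maximum flow = 8.
In the residual graph, reachable from Hall: {Hall, StairC, Lobby, C3, StairB}.
Min-cut edges: Lobby→C2 (4), StairB→C4 (4); capacity 4 + 4 = 8.
Cut capacity 9 exceeds the max flow 8, so it is not minimum.

No — its capacity is 9, but the minimum cut has capacity 8.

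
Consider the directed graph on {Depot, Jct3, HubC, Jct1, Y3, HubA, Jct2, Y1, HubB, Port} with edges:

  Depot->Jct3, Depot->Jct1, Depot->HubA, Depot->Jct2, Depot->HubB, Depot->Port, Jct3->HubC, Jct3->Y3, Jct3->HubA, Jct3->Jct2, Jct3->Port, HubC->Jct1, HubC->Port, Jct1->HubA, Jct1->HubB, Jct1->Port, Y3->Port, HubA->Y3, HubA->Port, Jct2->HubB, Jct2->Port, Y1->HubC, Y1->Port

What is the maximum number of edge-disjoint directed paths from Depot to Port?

5

Assign every edge capacity 1; by Menger, the answer equals the max flow.
Path Depot→Port (+1); total 1.
Path Depot→Jct3→Port (+1); total 2.
Path Depot→Jct1→Port (+1); total 3.
Path Depot→HubA→Port (+1); total 4.
Path Depot→Jct2→Port (+1); total 5.
No residual Depot→Port path; max flow = 5.
Certifying cut of size 5: {Depot→HubA, Depot→Jct1, Depot→Jct2, Depot→Jct3, Depot→Port}.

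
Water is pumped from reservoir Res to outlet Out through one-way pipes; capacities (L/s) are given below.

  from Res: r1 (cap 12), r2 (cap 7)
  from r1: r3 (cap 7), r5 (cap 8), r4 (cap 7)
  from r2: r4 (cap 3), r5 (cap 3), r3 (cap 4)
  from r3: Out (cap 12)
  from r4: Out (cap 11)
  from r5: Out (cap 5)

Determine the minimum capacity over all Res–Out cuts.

Augment Res→r1→r3→Out: bottleneck 7, flow now 7.
Augment Res→r1→r4→Out: bottleneck 5, flow now 12.
Augment Res→r2→r3→Out: bottleneck 4, flow now 16.
Augment Res→r2→r4→Out: bottleneck 3, flow now 19.
No augmenting path remains; maximum flow = 19.
By max-flow min-cut, the minimum cut capacity equals the max flow.
In the residual graph, reachable from Res: {Res}.
Min-cut edges: Res→r1 (12), Res→r2 (7); capacity 12 + 7 = 19.

19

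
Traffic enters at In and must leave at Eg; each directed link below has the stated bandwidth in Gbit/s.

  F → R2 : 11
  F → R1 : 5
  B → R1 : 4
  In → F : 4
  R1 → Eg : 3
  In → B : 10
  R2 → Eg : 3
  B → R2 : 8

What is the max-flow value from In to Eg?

Augment In→F→R1→Eg: bottleneck 3, flow now 3.
Augment In→F→R2→Eg: bottleneck 1, flow now 4.
Augment In→B→R2→Eg: bottleneck 2, flow now 6.
No augmenting path remains; maximum flow = 6.
In the residual graph, reachable from In: {In, F, B, R1, R2}.
Min-cut edges: R1→Eg (3), R2→Eg (3); capacity 3 + 3 = 6.
This cut is saturated, so no flow can exceed 6.

6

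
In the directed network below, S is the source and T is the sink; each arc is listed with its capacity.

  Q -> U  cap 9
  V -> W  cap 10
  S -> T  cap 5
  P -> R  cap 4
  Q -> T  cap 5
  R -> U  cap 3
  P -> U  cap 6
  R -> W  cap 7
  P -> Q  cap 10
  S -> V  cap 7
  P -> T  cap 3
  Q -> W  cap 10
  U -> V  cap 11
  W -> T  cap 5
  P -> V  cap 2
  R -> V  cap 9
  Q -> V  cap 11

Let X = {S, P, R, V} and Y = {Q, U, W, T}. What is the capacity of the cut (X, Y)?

Edges leaving {S, P, R, V}: S→T (5), P→Q (10), P→U (6), P→T (3), R→U (3), R→W (7), V→W (10).
Cut capacity = 5 + 10 + 6 + 3 + 3 + 7 + 10 = 44.

44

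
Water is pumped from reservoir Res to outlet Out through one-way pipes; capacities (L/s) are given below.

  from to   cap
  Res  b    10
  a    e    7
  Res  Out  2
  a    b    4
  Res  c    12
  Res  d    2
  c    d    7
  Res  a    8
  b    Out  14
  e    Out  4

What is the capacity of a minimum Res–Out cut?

Augment Res→Out: bottleneck 2, flow now 2.
Augment Res→b→Out: bottleneck 10, flow now 12.
Augment Res→a→b→Out: bottleneck 4, flow now 16.
Augment Res→a→e→Out: bottleneck 4, flow now 20.
No augmenting path remains; maximum flow = 20.
By max-flow min-cut, the minimum cut capacity equals the max flow.
In the residual graph, reachable from Res: {Res, c, d}.
Min-cut edges: Res→a (8), Res→b (10), Res→Out (2); capacity 8 + 10 + 2 = 20.

20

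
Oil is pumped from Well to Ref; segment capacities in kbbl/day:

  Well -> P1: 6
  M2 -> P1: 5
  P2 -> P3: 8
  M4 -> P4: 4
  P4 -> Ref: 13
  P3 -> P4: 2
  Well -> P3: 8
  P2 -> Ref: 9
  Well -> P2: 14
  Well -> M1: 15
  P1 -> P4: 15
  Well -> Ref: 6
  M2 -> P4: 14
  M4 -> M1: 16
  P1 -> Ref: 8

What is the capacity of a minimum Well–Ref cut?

23

Augment Well→Ref: bottleneck 6, flow now 6.
Augment Well→P2→Ref: bottleneck 9, flow now 15.
Augment Well→P1→Ref: bottleneck 6, flow now 21.
Augment Well→P3→P4→Ref: bottleneck 2, flow now 23.
No augmenting path remains; maximum flow = 23.
By max-flow min-cut, the minimum cut capacity equals the max flow.
In the residual graph, reachable from Well: {Well, P2, M1, P3}.
Min-cut edges: Well→P1 (6), Well→Ref (6), P2→Ref (9), P3→P4 (2); capacity 6 + 6 + 9 + 2 = 23.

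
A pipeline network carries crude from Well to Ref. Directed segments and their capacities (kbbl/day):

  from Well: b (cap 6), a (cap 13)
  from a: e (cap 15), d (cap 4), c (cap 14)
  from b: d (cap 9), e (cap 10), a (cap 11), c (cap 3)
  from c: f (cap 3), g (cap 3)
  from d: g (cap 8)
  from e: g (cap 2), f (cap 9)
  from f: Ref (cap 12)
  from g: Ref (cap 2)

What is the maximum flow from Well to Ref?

Augment Well→a→c→f→Ref: bottleneck 3, flow now 3.
Augment Well→a→c→g→Ref: bottleneck 2, flow now 5.
Augment Well→a→e→f→Ref: bottleneck 8, flow now 13.
Augment Well→b→e→f→Ref: bottleneck 1, flow now 14.
No augmenting path remains; maximum flow = 14.
In the residual graph, reachable from Well: {Well, a, b, c, d, e, g}.
Min-cut edges: c→f (3), e→f (9), g→Ref (2); capacity 3 + 9 + 2 = 14.
This cut is saturated, so no flow can exceed 14.

14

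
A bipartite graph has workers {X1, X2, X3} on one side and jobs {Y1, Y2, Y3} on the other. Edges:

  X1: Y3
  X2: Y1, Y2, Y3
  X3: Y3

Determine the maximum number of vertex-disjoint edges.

Unit-capacity flow: source→left, listed edges, right→sink; max matching = max flow.
Augmenting path X1→Y3 (+1); matched 1.
Augmenting path X2→Y1 (+1); matched 2.
No augmenting path remains; maximum matching = 2.
König certificate: {X2, Y3} is a vertex cover of size 2 (every listed pair touches it), so no matching can be larger.

2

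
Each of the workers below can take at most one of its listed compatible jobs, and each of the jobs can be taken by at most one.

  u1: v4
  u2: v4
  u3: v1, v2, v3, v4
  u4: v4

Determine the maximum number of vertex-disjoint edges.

Unit-capacity flow: source→left, listed edges, right→sink; max matching = max flow.
Augmenting path u1→v4 (+1); matched 1.
Augmenting path u3→v1 (+1); matched 2.
No augmenting path remains; maximum matching = 2.
König certificate: {u3, v4} is a vertex cover of size 2 (every listed pair touches it), so no matching can be larger.

2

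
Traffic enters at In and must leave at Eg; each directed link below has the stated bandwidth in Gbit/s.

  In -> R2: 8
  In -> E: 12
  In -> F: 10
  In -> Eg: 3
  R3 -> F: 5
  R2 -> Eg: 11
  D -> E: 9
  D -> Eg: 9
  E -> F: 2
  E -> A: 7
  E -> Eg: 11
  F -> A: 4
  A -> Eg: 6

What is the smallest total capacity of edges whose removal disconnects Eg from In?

27

Augment In→Eg: bottleneck 3, flow now 3.
Augment In→R2→Eg: bottleneck 8, flow now 11.
Augment In→E→Eg: bottleneck 11, flow now 22.
Augment In→E→A→Eg: bottleneck 1, flow now 23.
Augment In→F→A→Eg: bottleneck 4, flow now 27.
No augmenting path remains; maximum flow = 27.
By max-flow min-cut, the minimum cut capacity equals the max flow.
In the residual graph, reachable from In: {In, F}.
Min-cut edges: In→R2 (8), In→E (12), In→Eg (3), F→A (4); capacity 8 + 12 + 3 + 4 = 27.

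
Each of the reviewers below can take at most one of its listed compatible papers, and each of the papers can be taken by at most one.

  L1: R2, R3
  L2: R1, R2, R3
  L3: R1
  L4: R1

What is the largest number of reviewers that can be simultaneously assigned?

3

Unit-capacity flow: source→left, listed edges, right→sink; max matching = max flow.
Augmenting path L1→R2 (+1); matched 1.
Augmenting path L2→R1 (+1); matched 2.
Augmenting path L3→R1→L2→R3 (+1); matched 3.
No augmenting path remains; maximum matching = 3.
König certificate: {L1, L2, R1} is a vertex cover of size 3 (every listed pair touches it), so no matching can be larger.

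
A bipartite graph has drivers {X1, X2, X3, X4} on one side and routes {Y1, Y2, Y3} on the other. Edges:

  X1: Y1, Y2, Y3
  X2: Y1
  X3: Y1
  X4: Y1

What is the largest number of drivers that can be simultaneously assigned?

2

Unit-capacity flow: source→left, listed edges, right→sink; max matching = max flow.
Augmenting path X1→Y1 (+1); matched 1.
Augmenting path X2→Y1→X1→Y2 (+1); matched 2.
No augmenting path remains; maximum matching = 2.
König certificate: {X1, Y1} is a vertex cover of size 2 (every listed pair touches it), so no matching can be larger.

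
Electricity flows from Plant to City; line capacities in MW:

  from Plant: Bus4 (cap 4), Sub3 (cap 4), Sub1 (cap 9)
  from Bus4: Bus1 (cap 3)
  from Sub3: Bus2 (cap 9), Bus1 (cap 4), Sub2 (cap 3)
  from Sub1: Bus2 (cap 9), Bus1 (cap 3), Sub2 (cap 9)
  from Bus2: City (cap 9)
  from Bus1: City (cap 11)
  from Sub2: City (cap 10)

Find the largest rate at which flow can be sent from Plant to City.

16

Augment Plant→Bus4→Bus1→City: bottleneck 3, flow now 3.
Augment Plant→Sub3→Bus2→City: bottleneck 4, flow now 7.
Augment Plant→Sub1→Bus2→City: bottleneck 5, flow now 12.
Augment Plant→Sub1→Bus1→City: bottleneck 3, flow now 15.
Augment Plant→Sub1→Sub2→City: bottleneck 1, flow now 16.
No augmenting path remains; maximum flow = 16.
In the residual graph, reachable from Plant: {Plant, Bus4}.
Min-cut edges: Plant→Sub3 (4), Plant→Sub1 (9), Bus4→Bus1 (3); capacity 4 + 9 + 3 = 16.
This cut is saturated, so no flow can exceed 16.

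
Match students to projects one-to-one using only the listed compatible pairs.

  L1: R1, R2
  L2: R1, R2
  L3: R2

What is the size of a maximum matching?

2

Unit-capacity flow: source→left, listed edges, right→sink; max matching = max flow.
Augmenting path L1→R1 (+1); matched 1.
Augmenting path L2→R2 (+1); matched 2.
No augmenting path remains; maximum matching = 2.
König certificate: {R1, R2} is a vertex cover of size 2 (every listed pair touches it), so no matching can be larger.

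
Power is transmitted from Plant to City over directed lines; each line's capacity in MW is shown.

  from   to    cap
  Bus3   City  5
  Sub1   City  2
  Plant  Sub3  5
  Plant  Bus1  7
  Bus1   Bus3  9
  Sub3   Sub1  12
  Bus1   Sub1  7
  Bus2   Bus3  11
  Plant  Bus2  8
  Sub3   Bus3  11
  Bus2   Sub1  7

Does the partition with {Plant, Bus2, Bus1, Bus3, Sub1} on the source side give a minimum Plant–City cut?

No — its capacity is 12, but the minimum cut has capacity 7.

Given cut capacity: 5 + 5 + 2 = 12.
Augment Plant→Bus2→Bus3→City: bottleneck 5, flow now 5.
Augment Plant→Bus2→Sub1→City: bottleneck 2, flow now 7.
No augmenting path remains; maximum flow = 7.
In the residual graph, reachable from Plant: {Plant, Bus2, Bus1, Sub3, Bus3, Sub1}.
Min-cut edges: Bus3→City (5), Sub1→City (2); capacity 5 + 2 = 7.
Cut capacity 12 exceeds the max flow 7, so it is not minimum.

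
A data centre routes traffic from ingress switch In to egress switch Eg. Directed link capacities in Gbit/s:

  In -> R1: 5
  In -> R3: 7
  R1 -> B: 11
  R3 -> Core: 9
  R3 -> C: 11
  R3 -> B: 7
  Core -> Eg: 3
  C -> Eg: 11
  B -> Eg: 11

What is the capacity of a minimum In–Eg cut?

12

Augment In→R1→B→Eg: bottleneck 5, flow now 5.
Augment In→R3→Core→Eg: bottleneck 3, flow now 8.
Augment In→R3→C→Eg: bottleneck 4, flow now 12.
No augmenting path remains; maximum flow = 12.
By max-flow min-cut, the minimum cut capacity equals the max flow.
In the residual graph, reachable from In: {In}.
Min-cut edges: In→R1 (5), In→R3 (7); capacity 5 + 7 = 12.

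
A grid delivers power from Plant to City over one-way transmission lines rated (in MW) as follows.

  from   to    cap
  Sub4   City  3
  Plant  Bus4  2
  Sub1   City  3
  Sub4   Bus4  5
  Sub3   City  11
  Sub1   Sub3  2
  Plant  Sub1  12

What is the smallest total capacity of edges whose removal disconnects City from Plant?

Augment Plant→Sub1→City: bottleneck 3, flow now 3.
Augment Plant→Sub1→Sub3→City: bottleneck 2, flow now 5.
No augmenting path remains; maximum flow = 5.
By max-flow min-cut, the minimum cut capacity equals the max flow.
In the residual graph, reachable from Plant: {Plant, Sub1, Bus4}.
Min-cut edges: Sub1→Sub3 (2), Sub1→City (3); capacity 2 + 3 = 5.

5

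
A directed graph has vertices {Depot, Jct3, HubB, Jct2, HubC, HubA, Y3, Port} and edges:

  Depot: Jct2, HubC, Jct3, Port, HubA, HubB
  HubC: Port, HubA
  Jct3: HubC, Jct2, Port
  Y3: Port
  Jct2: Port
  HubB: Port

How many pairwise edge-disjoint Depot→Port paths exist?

5

Assign every edge capacity 1; by Menger, the answer equals the max flow.
Path Depot→Port (+1); total 1.
Path Depot→Jct3→Port (+1); total 2.
Path Depot→HubB→Port (+1); total 3.
Path Depot→Jct2→Port (+1); total 4.
Path Depot→HubC→Port (+1); total 5.
No residual Depot→Port path; max flow = 5.
Certifying cut of size 5: {Depot→HubB, Depot→HubC, Depot→Jct2, Depot→Jct3, Depot→Port}.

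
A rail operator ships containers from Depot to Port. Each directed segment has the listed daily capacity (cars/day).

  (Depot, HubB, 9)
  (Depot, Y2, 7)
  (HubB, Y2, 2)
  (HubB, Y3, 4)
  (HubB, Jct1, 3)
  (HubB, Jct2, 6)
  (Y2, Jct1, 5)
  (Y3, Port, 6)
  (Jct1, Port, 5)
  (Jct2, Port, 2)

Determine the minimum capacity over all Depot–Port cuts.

11

Augment Depot→HubB→Y3→Port: bottleneck 4, flow now 4.
Augment Depot→HubB→Jct1→Port: bottleneck 3, flow now 7.
Augment Depot→HubB→Jct2→Port: bottleneck 2, flow now 9.
Augment Depot→Y2→Jct1→Port: bottleneck 2, flow now 11.
No augmenting path remains; maximum flow = 11.
By max-flow min-cut, the minimum cut capacity equals the max flow.
In the residual graph, reachable from Depot: {Depot, HubB, Y2, Jct1, Jct2}.
Min-cut edges: HubB→Y3 (4), Jct1→Port (5), Jct2→Port (2); capacity 4 + 5 + 2 = 11.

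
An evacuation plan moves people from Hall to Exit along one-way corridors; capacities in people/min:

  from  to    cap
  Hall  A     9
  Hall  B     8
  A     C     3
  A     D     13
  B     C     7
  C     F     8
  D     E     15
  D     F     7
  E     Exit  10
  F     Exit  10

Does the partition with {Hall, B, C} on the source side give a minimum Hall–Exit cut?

Given cut capacity: 9 + 8 = 17.
Augment Hall→A→C→F→Exit: bottleneck 3, flow now 3.
Augment Hall→A→D→E→Exit: bottleneck 6, flow now 9.
Augment Hall→B→C→F→Exit: bottleneck 5, flow now 14.
Augment Hall→B→C→A→D→E→Exit: bottleneck 2, flow now 16. (uses reverse residual edge)
No augmenting path remains; maximum flow = 16.
In the residual graph, reachable from Hall: {Hall, B}.
Min-cut edges: Hall→A (9), B→C (7); capacity 9 + 7 = 16.
Cut capacity 17 exceeds the max flow 16, so it is not minimum.

No — its capacity is 17, but the minimum cut has capacity 16.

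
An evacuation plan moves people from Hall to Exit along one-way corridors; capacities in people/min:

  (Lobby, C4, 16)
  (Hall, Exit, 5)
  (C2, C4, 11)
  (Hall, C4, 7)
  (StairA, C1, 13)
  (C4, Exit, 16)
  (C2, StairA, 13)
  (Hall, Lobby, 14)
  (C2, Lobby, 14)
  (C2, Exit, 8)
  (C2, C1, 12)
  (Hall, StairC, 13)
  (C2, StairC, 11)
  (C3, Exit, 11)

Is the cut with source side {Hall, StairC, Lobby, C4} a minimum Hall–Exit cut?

Given cut capacity: 5 + 16 = 21.
Augment Hall→Exit: bottleneck 5, flow now 5.
Augment Hall→C4→Exit: bottleneck 7, flow now 12.
Augment Hall→Lobby→C4→Exit: bottleneck 9, flow now 21.
No augmenting path remains; maximum flow = 21.
Cut capacity 21 equals the max flow, so it is a minimum cut.

Yes — it is a minimum cut (capacity 21).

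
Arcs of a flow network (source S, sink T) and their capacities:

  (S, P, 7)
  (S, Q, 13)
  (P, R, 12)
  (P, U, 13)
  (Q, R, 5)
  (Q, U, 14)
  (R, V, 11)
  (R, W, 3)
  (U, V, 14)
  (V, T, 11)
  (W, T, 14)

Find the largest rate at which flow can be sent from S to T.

14

Augment S→P→R→V→T: bottleneck 7, flow now 7.
Augment S→Q→R→V→T: bottleneck 4, flow now 11.
Augment S→Q→R→W→T: bottleneck 1, flow now 12.
Augment S→Q→U→V→R→W→T: bottleneck 2, flow now 14. (uses reverse residual edge)
No augmenting path remains; maximum flow = 14.
In the residual graph, reachable from S: {S, P, Q, R, U, V}.
Min-cut edges: R→W (3), V→T (11); capacity 3 + 11 = 14.
This cut is saturated, so no flow can exceed 14.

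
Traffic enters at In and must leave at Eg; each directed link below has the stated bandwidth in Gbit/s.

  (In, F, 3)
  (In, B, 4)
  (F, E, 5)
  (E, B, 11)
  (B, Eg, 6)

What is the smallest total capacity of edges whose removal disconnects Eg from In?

Augment In→B→Eg: bottleneck 4, flow now 4.
Augment In→F→E→B→Eg: bottleneck 2, flow now 6.
No augmenting path remains; maximum flow = 6.
By max-flow min-cut, the minimum cut capacity equals the max flow.
In the residual graph, reachable from In: {In, F, E, B}.
Min-cut edges: B→Eg (6); capacity 6 = 6.

6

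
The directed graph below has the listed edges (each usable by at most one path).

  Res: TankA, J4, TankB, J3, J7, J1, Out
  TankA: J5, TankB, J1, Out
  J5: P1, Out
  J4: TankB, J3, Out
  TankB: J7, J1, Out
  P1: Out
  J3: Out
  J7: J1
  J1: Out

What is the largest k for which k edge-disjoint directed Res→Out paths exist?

Assign every edge capacity 1; by Menger, the answer equals the max flow.
Path Res→Out (+1); total 1.
Path Res→TankA→Out (+1); total 2.
Path Res→J4→Out (+1); total 3.
Path Res→TankB→Out (+1); total 4.
Path Res→J3→Out (+1); total 5.
Path Res→J1→Out (+1); total 6.
No residual Res→Out path; max flow = 6.
Certifying cut of size 6: {J1→Out, Res→J3, Res→J4, Res→Out, Res→TankA, Res→TankB}.

6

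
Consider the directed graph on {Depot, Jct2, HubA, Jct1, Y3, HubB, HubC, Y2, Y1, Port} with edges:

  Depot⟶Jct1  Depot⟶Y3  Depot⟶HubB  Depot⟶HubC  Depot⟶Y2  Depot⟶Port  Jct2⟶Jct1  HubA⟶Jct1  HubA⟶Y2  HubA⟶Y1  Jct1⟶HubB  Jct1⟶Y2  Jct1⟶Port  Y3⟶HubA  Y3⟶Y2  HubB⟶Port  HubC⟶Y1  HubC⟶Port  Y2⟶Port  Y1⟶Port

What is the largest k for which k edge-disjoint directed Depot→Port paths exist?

6

Assign every edge capacity 1; by Menger, the answer equals the max flow.
Path Depot→Port (+1); total 1.
Path Depot→Jct1→Port (+1); total 2.
Path Depot→HubB→Port (+1); total 3.
Path Depot→HubC→Port (+1); total 4.
Path Depot→Y2→Port (+1); total 5.
Path Depot→Y3→HubA→Y1→Port (+1); total 6.
No residual Depot→Port path; max flow = 6.
Certifying cut of size 6: {Depot→HubB, Depot→HubC, Depot→Jct1, Depot→Port, Depot→Y2, Depot→Y3}.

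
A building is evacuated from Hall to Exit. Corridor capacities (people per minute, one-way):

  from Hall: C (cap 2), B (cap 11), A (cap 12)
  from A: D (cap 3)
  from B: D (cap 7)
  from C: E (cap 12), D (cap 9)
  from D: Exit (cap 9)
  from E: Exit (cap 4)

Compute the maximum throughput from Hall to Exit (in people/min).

11

Augment Hall→A→D→Exit: bottleneck 3, flow now 3.
Augment Hall→B→D→Exit: bottleneck 6, flow now 9.
Augment Hall→C→E→Exit: bottleneck 2, flow now 11.
No augmenting path remains; maximum flow = 11.
In the residual graph, reachable from Hall: {Hall, A, B, D}.
Min-cut edges: Hall→C (2), D→Exit (9); capacity 2 + 9 = 11.
This cut is saturated, so no flow can exceed 11.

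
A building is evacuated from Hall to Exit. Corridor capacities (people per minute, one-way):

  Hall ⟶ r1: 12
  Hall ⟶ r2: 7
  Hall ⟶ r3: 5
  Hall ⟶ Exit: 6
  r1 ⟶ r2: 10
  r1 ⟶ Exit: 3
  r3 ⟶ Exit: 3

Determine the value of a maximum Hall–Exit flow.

12

Augment Hall→Exit: bottleneck 6, flow now 6.
Augment Hall→r1→Exit: bottleneck 3, flow now 9.
Augment Hall→r3→Exit: bottleneck 3, flow now 12.
No augmenting path remains; maximum flow = 12.
In the residual graph, reachable from Hall: {Hall, r1, r2, r3}.
Min-cut edges: Hall→Exit (6), r1→Exit (3), r3→Exit (3); capacity 6 + 3 + 3 = 12.
This cut is saturated, so no flow can exceed 12.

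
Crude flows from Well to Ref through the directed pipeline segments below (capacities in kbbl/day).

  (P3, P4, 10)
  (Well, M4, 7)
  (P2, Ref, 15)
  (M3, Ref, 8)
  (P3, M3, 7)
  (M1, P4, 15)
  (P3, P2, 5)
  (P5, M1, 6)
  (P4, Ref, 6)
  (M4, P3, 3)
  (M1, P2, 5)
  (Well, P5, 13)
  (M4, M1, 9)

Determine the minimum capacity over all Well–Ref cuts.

Augment Well→M4→P3→P2→Ref: bottleneck 3, flow now 3.
Augment Well→M4→M1→P2→Ref: bottleneck 4, flow now 7.
Augment Well→P5→M1→P2→Ref: bottleneck 1, flow now 8.
Augment Well→P5→M1→P4→Ref: bottleneck 5, flow now 13.
No augmenting path remains; maximum flow = 13.
By max-flow min-cut, the minimum cut capacity equals the max flow.
In the residual graph, reachable from Well: {Well, P5}.
Min-cut edges: Well→M4 (7), P5→M1 (6); capacity 7 + 6 = 13.

13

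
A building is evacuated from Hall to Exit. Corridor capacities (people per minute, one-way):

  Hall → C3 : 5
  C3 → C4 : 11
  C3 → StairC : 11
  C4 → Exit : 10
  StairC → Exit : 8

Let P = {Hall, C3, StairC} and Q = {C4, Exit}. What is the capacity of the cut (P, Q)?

Edges leaving {Hall, C3, StairC}: C3→C4 (11), StairC→Exit (8).
Cut capacity = 11 + 8 = 19.

19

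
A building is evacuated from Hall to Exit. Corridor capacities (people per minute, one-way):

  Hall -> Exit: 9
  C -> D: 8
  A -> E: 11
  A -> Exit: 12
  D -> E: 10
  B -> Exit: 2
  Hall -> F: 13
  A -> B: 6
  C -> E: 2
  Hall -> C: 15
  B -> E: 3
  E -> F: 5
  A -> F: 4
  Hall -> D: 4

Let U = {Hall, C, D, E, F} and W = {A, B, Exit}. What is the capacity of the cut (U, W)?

Edges leaving {Hall, C, D, E, F}: Hall→Exit (9).
Cut capacity = 9 = 9.

9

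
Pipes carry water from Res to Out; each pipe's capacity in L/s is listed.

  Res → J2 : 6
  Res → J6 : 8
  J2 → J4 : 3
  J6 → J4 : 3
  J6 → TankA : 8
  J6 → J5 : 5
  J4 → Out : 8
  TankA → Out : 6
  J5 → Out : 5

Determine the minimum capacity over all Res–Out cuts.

11

Augment Res→J2→J4→Out: bottleneck 3, flow now 3.
Augment Res→J6→J4→Out: bottleneck 3, flow now 6.
Augment Res→J6→TankA→Out: bottleneck 5, flow now 11.
No augmenting path remains; maximum flow = 11.
By max-flow min-cut, the minimum cut capacity equals the max flow.
In the residual graph, reachable from Res: {Res, J2}.
Min-cut edges: Res→J6 (8), J2→J4 (3); capacity 8 + 3 = 11.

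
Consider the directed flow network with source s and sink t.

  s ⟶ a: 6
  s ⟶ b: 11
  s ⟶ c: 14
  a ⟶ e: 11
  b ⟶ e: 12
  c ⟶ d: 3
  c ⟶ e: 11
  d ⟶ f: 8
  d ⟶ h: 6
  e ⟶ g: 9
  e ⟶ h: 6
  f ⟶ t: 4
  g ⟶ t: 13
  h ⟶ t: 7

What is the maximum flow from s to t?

Augment s→a→e→g→t: bottleneck 6, flow now 6.
Augment s→b→e→g→t: bottleneck 3, flow now 9.
Augment s→b→e→h→t: bottleneck 6, flow now 15.
Augment s→c→d→f→t: bottleneck 3, flow now 18.
No augmenting path remains; maximum flow = 18.
In the residual graph, reachable from s: {s, a, b, c, e}.
Min-cut edges: c→d (3), e→g (9), e→h (6); capacity 3 + 9 + 6 = 18.
This cut is saturated, so no flow can exceed 18.

18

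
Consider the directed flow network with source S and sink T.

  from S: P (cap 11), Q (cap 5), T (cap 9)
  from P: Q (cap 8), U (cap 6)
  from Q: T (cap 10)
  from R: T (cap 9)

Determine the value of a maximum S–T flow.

19

Augment S→T: bottleneck 9, flow now 9.
Augment S→Q→T: bottleneck 5, flow now 14.
Augment S→P→Q→T: bottleneck 5, flow now 19.
No augmenting path remains; maximum flow = 19.
In the residual graph, reachable from S: {S, P, Q, U}.
Min-cut edges: S→T (9), Q→T (10); capacity 9 + 10 = 19.
This cut is saturated, so no flow can exceed 19.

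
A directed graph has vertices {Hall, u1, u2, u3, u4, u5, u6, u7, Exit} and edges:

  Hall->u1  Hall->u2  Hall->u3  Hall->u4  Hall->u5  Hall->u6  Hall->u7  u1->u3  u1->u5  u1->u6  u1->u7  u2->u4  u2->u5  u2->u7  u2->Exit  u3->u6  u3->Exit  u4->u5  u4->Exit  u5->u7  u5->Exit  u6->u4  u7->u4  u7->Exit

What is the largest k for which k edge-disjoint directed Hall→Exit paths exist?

5

Assign every edge capacity 1; by Menger, the answer equals the max flow.
Path Hall→u2→Exit (+1); total 1.
Path Hall→u3→Exit (+1); total 2.
Path Hall→u4→Exit (+1); total 3.
Path Hall→u5→Exit (+1); total 4.
Path Hall→u7→Exit (+1); total 5.
No residual Hall→Exit path; max flow = 5.
Certifying cut of size 5: {Hall→u2, u3→Exit, u4→Exit, u5→Exit, u7→Exit}.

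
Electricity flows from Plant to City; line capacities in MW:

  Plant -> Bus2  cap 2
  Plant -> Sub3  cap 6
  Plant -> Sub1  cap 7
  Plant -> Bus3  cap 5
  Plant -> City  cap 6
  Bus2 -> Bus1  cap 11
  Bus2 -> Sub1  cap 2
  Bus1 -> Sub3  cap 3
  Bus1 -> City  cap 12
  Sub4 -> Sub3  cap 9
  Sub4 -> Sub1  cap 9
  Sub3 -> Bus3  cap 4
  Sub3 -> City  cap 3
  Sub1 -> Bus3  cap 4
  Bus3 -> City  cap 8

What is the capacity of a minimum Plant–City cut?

19

Augment Plant→City: bottleneck 6, flow now 6.
Augment Plant→Sub3→City: bottleneck 3, flow now 9.
Augment Plant→Bus3→City: bottleneck 5, flow now 14.
Augment Plant→Bus2→Bus1→City: bottleneck 2, flow now 16.
Augment Plant→Sub3→Bus3→City: bottleneck 3, flow now 19.
No augmenting path remains; maximum flow = 19.
By max-flow min-cut, the minimum cut capacity equals the max flow.
In the residual graph, reachable from Plant: {Plant, Sub3, Sub1, Bus3}.
Min-cut edges: Plant→Bus2 (2), Plant→City (6), Sub3→City (3), Bus3→City (8); capacity 2 + 6 + 3 + 8 = 19.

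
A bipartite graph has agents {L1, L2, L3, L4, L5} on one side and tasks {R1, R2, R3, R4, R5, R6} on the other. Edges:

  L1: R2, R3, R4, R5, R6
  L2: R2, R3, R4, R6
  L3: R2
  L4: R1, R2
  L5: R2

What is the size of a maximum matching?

4

Unit-capacity flow: source→left, listed edges, right→sink; max matching = max flow.
Augmenting path L1→R2 (+1); matched 1.
Augmenting path L2→R3 (+1); matched 2.
Augmenting path L4→R1 (+1); matched 3.
Augmenting path L3→R2→L1→R4 (+1); matched 4.
No augmenting path remains; maximum matching = 4.
König certificate: {L1, L2, L4, R2} is a vertex cover of size 4 (every listed pair touches it), so no matching can be larger.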